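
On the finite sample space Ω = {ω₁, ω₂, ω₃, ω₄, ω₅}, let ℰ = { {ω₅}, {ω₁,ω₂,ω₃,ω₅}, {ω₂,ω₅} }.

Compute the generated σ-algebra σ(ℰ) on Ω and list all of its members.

Answer: σ(ℰ) = { {}, {ω₂}, {ω₄}, {ω₅}, {ω₁,ω₃}, {ω₂,ω₄}, {ω₂,ω₅}, {ω₄,ω₅}, {ω₁,ω₂,ω₃}, {ω₁,ω₃,ω₄}, {ω₁,ω₃,ω₅}, {ω₂,ω₄,ω₅}, {ω₁,ω₂,ω₃,ω₄}, {ω₁,ω₂,ω₃,ω₅}, {ω₁,ω₃,ω₄,ω₅}, Ω }

Working:
Initial family (5 sets): { {}, {ω₅}, {ω₂,ω₅}, {ω₁,ω₂,ω₃,ω₅}, Ω }.
Round 1: 3 new —
  {ω₄}  = Ω∖{ω₁,ω₂,ω₃,ω₅}
  {ω₁,ω₃,ω₄}  = Ω∖{ω₂,ω₅}
  {ω₁,ω₂,ω₃,ω₄}  = Ω∖{ω₅}
  — 8 sets.
Round 2: +3 →
  {ω₄,ω₅}  = {ω₄} ∪ {ω₅}
  {ω₂,ω₄,ω₅}  = {ω₄} ∪ {ω₂,ω₅}
  {ω₁,ω₃,ω₄,ω₅}  = {ω₁,ω₃,ω₄} ∪ {ω₅}
  — 11 sets.
Round 3: 3 new —
  {ω₂}  = Ω∖{ω₁,ω₃,ω₄,ω₅}
  {ω₁,ω₃}  = Ω∖{ω₂,ω₄,ω₅}
  {ω₁,ω₂,ω₃}  = Ω∖{ω₄,ω₅}
  — 14 sets.
Round 4. New:
  {ω₂,ω₄}  = {ω₄} ∪ {ω₂}
  {ω₁,ω₃,ω₅}  = {ω₁,ω₃} ∪ {ω₅}
  — 16 sets.
Round 5: already closed under ᶜ and ∪.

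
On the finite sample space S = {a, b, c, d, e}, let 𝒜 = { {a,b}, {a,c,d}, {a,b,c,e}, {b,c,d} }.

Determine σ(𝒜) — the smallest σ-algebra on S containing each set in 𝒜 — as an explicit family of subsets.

|σ(𝒜)| = 32.  σ(𝒜) = { ∅, {a}, {b}, {c}, {d}, {e}, {a,b}, {a,c}, {a,d}, {a,e}, {b,c}, {b,d}, {b,e}, {c,d}, {c,e}, {d,e}, {a,b,c}, {a,b,d}, {a,b,e}, {a,c,d}, {a,c,e}, {a,d,e}, {b,c,d}, {b,c,e}, {b,d,e}, {c,d,e}, {a,b,c,d}, {a,b,c,e}, {a,b,d,e}, {a,c,d,e}, {b,c,d,e}, S }

Working:
Begin from { ∅, {a,b}, {a,c,d}, {b,c,d}, {a,b,c,e}, S } (that is, 𝒜 plus ∅ and S).
Round 1: 5 new —
  {d}  = S∖{a,b,c,e}
  {a,e}  = S∖{b,c,d}
  {b,e}  = S∖{a,c,d}
  {c,d,e}  = S∖{a,b}
  {a,b,c,d}  = {a,c,d} ∪ {b,c,d}
  — 11 sets.
Round 2 adds 7:
  {e}  = S∖{a,b,c,d}
  {a,b,d}  = {a,b} ∪ {d}
  {a,b,e}  = {b,e} ∪ {a,b}
  {a,d,e}  = {a,e} ∪ {d}
  {b,d,e}  = {b,e} ∪ {d}
  {a,c,d,e}  = {c,d,e} ∪ {a,c,d}
  {b,c,d,e}  = {b,e} ∪ {c,d,e}
  — 18 sets.
Round 3. New:
  {a}  = S∖{b,c,d,e}
  {b}  = S∖{a,c,d,e}
  {a,c}  = S∖{b,d,e}
  {b,c}  = S∖{a,d,e}
  {c,d}  = S∖{a,b,e}
  {c,e}  = S∖{a,b,d}
  {d,e}  = {d} ∪ {e}
  {a,b,d,e}  = {a,d,e} ∪ {b,e}
  — 26 sets.
Round 4: 6 new —
  {c}  = S∖{a,b,d,e}
  {a,d}  = {d} ∪ {a}
  {b,d}  = {b} ∪ {d}
  {a,b,c}  = S∖{d,e}
  {a,c,e}  = {e} ∪ {a,c}
  {b,c,e}  = {b,e} ∪ {b,c}
  — 32 sets.
After Round 5 the family is unchanged; done.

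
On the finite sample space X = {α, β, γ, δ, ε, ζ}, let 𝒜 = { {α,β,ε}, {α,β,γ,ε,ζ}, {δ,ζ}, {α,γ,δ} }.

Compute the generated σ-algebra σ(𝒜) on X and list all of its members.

σ(𝒜) (32 sets): { ∅, {α}, {γ}, {δ}, {ζ}, {α,γ}, {α,δ}, {α,ζ}, {β,ε}, {γ,δ}, {γ,ζ}, {δ,ζ}, {α,β,ε}, {α,γ,δ}, {α,γ,ζ}, {α,δ,ζ}, {β,γ,ε}, {β,δ,ε}, {β,ε,ζ}, {γ,δ,ζ}, {α,β,γ,ε}, {α,β,δ,ε}, {α,β,ε,ζ}, {α,γ,δ,ζ}, {β,γ,δ,ε}, {β,γ,ε,ζ}, {β,δ,ε,ζ}, {α,β,γ,δ,ε}, {α,β,γ,ε,ζ}, {α,β,δ,ε,ζ}, {β,γ,δ,ε,ζ}, X }

Derivation:
Take S₀ = 𝒜 ∪ {∅, X} = { ∅, {δ,ζ}, {α,β,ε}, {α,γ,δ}, {α,β,γ,ε,ζ}, X }.
Round 1: +7 →
  {δ}  = ᶜ of {α,β,γ,ε,ζ}
  {β,ε,ζ}  = ᶜ of {α,γ,δ}
  {γ,δ,ζ}  = ᶜ of {α,β,ε}
  {α,β,γ,ε}  = ᶜ of {δ,ζ}
  {α,γ,δ,ζ}  = {α,γ,δ} ∪ {δ,ζ}
  {α,β,γ,δ,ε}  = {α,β,ε} ∪ {α,γ,δ}
  {α,β,δ,ε,ζ}  = {α,β,ε} ∪ {δ,ζ}
  — 13 sets.
Round 2: +7 →
  {γ}  = ᶜ of {α,β,δ,ε,ζ}
  {ζ}  = ᶜ of {α,β,γ,δ,ε}
  {β,ε}  = ᶜ of {α,γ,δ,ζ}
  {α,β,δ,ε}  = {α,β,ε} ∪ {δ}
  {α,β,ε,ζ}  = {β,ε,ζ} ∪ {α,β,ε}
  {β,δ,ε,ζ}  = {β,ε,ζ} ∪ {δ}
  {β,γ,δ,ε,ζ}  = {β,ε,ζ} ∪ {γ,δ,ζ}
  — 20 sets.
Round 3: +7 →
  {α}  = ᶜ of {β,γ,δ,ε,ζ}
  {α,γ}  = ᶜ of {β,δ,ε,ζ}
  {γ,δ}  = ᶜ of {α,β,ε,ζ}
  {γ,ζ}  = ᶜ of {α,β,δ,ε}
  {β,γ,ε}  = {β,ε} ∪ {γ}
  {β,δ,ε}  = {β,ε} ∪ {δ}
  {β,γ,ε,ζ}  = {β,ε,ζ} ∪ {γ}
  — 27 sets.
Round 4: +5 →
  {α,δ}  = ᶜ of {β,γ,ε,ζ}
  {α,ζ}  = {α} ∪ {ζ}
  {α,γ,ζ}  = ᶜ of {β,δ,ε}
  {α,δ,ζ}  = ᶜ of {β,γ,ε}
  {β,γ,δ,ε}  = {β,ε} ∪ {γ,δ}
  — 32 sets.
Round 5: closed — nothing new.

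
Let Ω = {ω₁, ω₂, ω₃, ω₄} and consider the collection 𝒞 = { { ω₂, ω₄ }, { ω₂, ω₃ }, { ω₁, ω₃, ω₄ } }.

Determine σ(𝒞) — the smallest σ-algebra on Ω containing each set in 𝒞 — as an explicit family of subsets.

Seed the family with 𝒞 together with ∅ and Ω: { {}, { ω₂, ω₃ }, { ω₂, ω₄ }, { ω₁, ω₃, ω₄ }, Ω }.
Round 1 adds 4:
  { ω₂ }  = ᶜ of { ω₁, ω₃, ω₄ }
  { ω₁, ω₃ }  = ᶜ of { ω₂, ω₄ }
  { ω₁, ω₄ }  = ᶜ of { ω₂, ω₃ }
  { ω₂, ω₃, ω₄ }  = { ω₂, ω₃ } ∪ { ω₂, ω₄ }
  (now 9)
Round 2. New:
  { ω₁ }  = ᶜ of { ω₂, ω₃, ω₄ }
  { ω₁, ω₂, ω₃ }  = { ω₂ } ∪ { ω₁, ω₃ }
  { ω₁, ω₂, ω₄ }  = { ω₂ } ∪ { ω₁, ω₄ }
  (now 12)
Round 3 adds 3:
  { ω₃ }  = ᶜ of { ω₁, ω₂, ω₄ }
  { ω₄ }  = ᶜ of { ω₁, ω₂, ω₃ }
  { ω₁, ω₂ }  = { ω₂ } ∪ { ω₁ }
  (now 15)
Round 4 (1 new):
  { ω₃, ω₄ }  = ᶜ of { ω₁, ω₂ }
  (now 16)
Round 5: stable.

σ(𝒞) = { {}, { ω₁ }, { ω₂ }, { ω₃ }, { ω₄ }, { ω₁, ω₂ }, { ω₁, ω₃ }, { ω₁, ω₄ }, { ω₂, ω₃ }, { ω₂, ω₄ }, { ω₃, ω₄ }, { ω₁, ω₂, ω₃ }, { ω₁, ω₂, ω₄ }, { ω₁, ω₃, ω₄ }, { ω₂, ω₃, ω₄ }, Ω }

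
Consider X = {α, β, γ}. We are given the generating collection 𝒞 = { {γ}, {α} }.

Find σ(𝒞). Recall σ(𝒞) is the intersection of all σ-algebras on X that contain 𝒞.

σ(𝒞) = { {}, {α}, {β}, {γ}, {α, β}, {α, γ}, {β, γ}, X }

Working:
Take S₀ = 𝒞 ∪ {∅, X} = { {}, {α}, {γ}, X }.
Pass 1: +3 →
  {α, β}  = ᶜ of {γ}
  {α, γ}  = {γ} ∪ {α}
  {β, γ}  = ᶜ of {α}
  — 7 sets.
Pass 2 adds 1:
  {β}  = ᶜ of {α, γ}
  — 8 sets.
Pass 3 adds nothing — fixpoint reached.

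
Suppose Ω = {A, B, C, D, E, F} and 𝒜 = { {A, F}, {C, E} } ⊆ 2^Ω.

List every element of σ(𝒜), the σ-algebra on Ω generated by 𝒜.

Start: 𝒜 ∪ {∅, Ω} = { ∅, {A, F}, {C, E}, Ω }.
Step 1. New:
  {A, B, D, F}  = ᶜ of {C, E}
  {A, C, E, F}  = {C, E} ∪ {A, F}
  {B, C, D, E}  = ᶜ of {A, F}
  [7 total]
Step 2 adds 1:
  {B, D}  = ᶜ of {A, C, E, F}
  [8 total]
Step 3: no new sets; the family is a σ-algebra.

Hence σ(𝒜) has 8 members: { ∅, {A, F}, {B, D}, {C, E}, {A, B, D, F}, {A, C, E, F}, {B, C, D, E}, Ω }.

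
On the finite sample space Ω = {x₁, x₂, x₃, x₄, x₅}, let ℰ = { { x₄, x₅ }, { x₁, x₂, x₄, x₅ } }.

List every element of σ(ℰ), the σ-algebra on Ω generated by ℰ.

Initial family (4 sets): { ∅, { x₄, x₅ }, { x₁, x₂, x₄, x₅ }, Ω }.
Pass 1 adds 2:
  { x₃ }  = complement { x₁, x₂, x₄, x₅ }
  { x₁, x₂, x₃ }  = complement { x₄, x₅ }
  — 6 sets.
Pass 2: +1 →
  { x₃, x₄, x₅ }  = { x₄, x₅ } ∪ { x₃ }
  — 7 sets.
Pass 3: 1 new —
  { x₁, x₂ }  = complement { x₃, x₄, x₅ }
  — 8 sets.
After Pass 4 the family is unchanged; done.

|σ(ℰ)| = 8.  σ(ℰ) = { ∅, { x₃ }, { x₁, x₂ }, { x₄, x₅ }, { x₁, x₂, x₃ }, { x₃, x₄, x₅ }, { x₁, x₂, x₄, x₅ }, Ω }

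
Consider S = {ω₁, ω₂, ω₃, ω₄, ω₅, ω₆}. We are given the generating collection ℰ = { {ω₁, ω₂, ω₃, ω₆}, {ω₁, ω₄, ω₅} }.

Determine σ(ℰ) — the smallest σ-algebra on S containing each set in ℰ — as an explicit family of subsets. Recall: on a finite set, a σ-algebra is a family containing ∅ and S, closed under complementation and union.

Take S₀ = ℰ ∪ {∅, S} = { {}, {ω₁, ω₄, ω₅}, {ω₁, ω₂, ω₃, ω₆}, S }.
Step 1 (2 new):
  {ω₄, ω₅}  = S∖{ω₁, ω₂, ω₃, ω₆}
  {ω₂, ω₃, ω₆}  = S∖{ω₁, ω₄, ω₅}
  — 6 sets.
Step 2. New:
  {ω₂, ω₃, ω₄, ω₅, ω₆}  = {ω₄, ω₅} ∪ {ω₂, ω₃, ω₆}
  — 7 sets.
Step 3 adds 1:
  {ω₁}  = S∖{ω₂, ω₃, ω₄, ω₅, ω₆}
  — 8 sets.
Step 4 adds nothing — fixpoint reached.

Therefore σ(ℰ) = { {}, {ω₁}, {ω₄, ω₅}, {ω₁, ω₄, ω₅}, {ω₂, ω₃, ω₆}, {ω₁, ω₂, ω₃, ω₆}, {ω₂, ω₃, ω₄, ω₅, ω₆}, S } (|σ(ℰ)| = 8).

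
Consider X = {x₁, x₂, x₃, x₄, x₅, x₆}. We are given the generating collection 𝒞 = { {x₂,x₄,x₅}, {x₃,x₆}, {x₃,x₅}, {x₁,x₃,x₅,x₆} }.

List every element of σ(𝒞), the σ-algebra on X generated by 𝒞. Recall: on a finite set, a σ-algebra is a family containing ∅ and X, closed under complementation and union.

Take S₀ = 𝒞 ∪ {∅, X} = { ∅, {x₃,x₅}, {x₃,x₆}, {x₂,x₄,x₅}, {x₁,x₃,x₅,x₆}, X }.
Iteration 1. New:
  {x₂,x₄}  = {x₁,x₃,x₅,x₆}ᶜ
  {x₁,x₃,x₆}  = {x₂,x₄,x₅}ᶜ
  {x₃,x₅,x₆}  = {x₃,x₆} ∪ {x₃,x₅}
  {x₁,x₂,x₄,x₅}  = {x₃,x₆}ᶜ
  {x₁,x₂,x₄,x₆}  = {x₃,x₅}ᶜ
  {x₂,x₃,x₄,x₅}  = {x₃,x₅} ∪ {x₂,x₄,x₅}
  {x₂,x₃,x₄,x₅,x₆}  = {x₃,x₆} ∪ {x₂,x₄,x₅}
  [13 total]
Iteration 2 (7 new):
  {x₁}  = {x₂,x₃,x₄,x₅,x₆}ᶜ
  {x₁,x₆}  = {x₂,x₃,x₄,x₅}ᶜ
  {x₁,x₂,x₄}  = {x₃,x₅,x₆}ᶜ
  {x₂,x₃,x₄,x₆}  = {x₃,x₆} ∪ {x₂,x₄}
  {x₁,x₂,x₃,x₄,x₅}  = {x₂,x₃,x₄,x₅} ∪ {x₁,x₂,x₄,x₅}
  {x₁,x₂,x₃,x₄,x₆}  = {x₁,x₂,x₄,x₆} ∪ {x₁,x₃,x₆}
  {x₁,x₂,x₄,x₅,x₆}  = {x₁,x₂,x₄,x₆} ∪ {x₁,x₂,x₄,x₅}
  [20 total]
Iteration 3. New:
  {x₃}  = {x₁,x₂,x₄,x₅,x₆}ᶜ
  {x₅}  = {x₁,x₂,x₃,x₄,x₆}ᶜ
  {x₆}  = {x₁,x₂,x₃,x₄,x₅}ᶜ
  {x₁,x₅}  = {x₂,x₃,x₄,x₆}ᶜ
  {x₁,x₃,x₅}  = {x₃,x₅} ∪ {x₁}
  [25 total]
Iteration 4. New:
  {x₁,x₃}  = {x₃} ∪ {x₁}
  {x₅,x₆}  = {x₆} ∪ {x₅}
  {x₁,x₅,x₆}  = {x₁,x₆} ∪ {x₅}
  {x₂,x₃,x₄}  = {x₃} ∪ {x₂,x₄}
  {x₂,x₄,x₆}  = {x₁,x₃,x₅}ᶜ
  {x₁,x₂,x₃,x₄}  = {x₁,x₂,x₄} ∪ {x₃}
  {x₂,x₄,x₅,x₆}  = {x₆} ∪ {x₂,x₄,x₅}
  [32 total]
Iteration 5 adds nothing — fixpoint reached.

σ(𝒞) = { ∅, {x₁}, {x₃}, {x₅}, {x₆}, {x₁,x₃}, {x₁,x₅}, {x₁,x₆}, {x₂,x₄}, {x₃,x₅}, {x₃,x₆}, {x₅,x₆}, {x₁,x₂,x₄}, {x₁,x₃,x₅}, {x₁,x₃,x₆}, {x₁,x₅,x₆}, {x₂,x₃,x₄}, {x₂,x₄,x₅}, {x₂,x₄,x₆}, {x₃,x₅,x₆}, {x₁,x₂,x₃,x₄}, {x₁,x₂,x₄,x₅}, {x₁,x₂,x₄,x₆}, {x₁,x₃,x₅,x₆}, {x₂,x₃,x₄,x₅}, {x₂,x₃,x₄,x₆}, {x₂,x₄,x₅,x₆}, {x₁,x₂,x₃,x₄,x₅}, {x₁,x₂,x₃,x₄,x₆}, {x₁,x₂,x₄,x₅,x₆}, {x₂,x₃,x₄,x₅,x₆}, X }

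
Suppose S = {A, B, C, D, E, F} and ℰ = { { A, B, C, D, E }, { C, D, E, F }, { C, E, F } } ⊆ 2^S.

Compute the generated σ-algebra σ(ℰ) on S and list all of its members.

|σ(ℰ)| = 16.  σ(ℰ) = { ∅, { D }, { F }, { A, B }, { C, E }, { D, F }, { A, B, D }, { A, B, F }, { C, D, E }, { C, E, F }, { A, B, C, E }, { A, B, D, F }, { C, D, E, F }, { A, B, C, D, E }, { A, B, C, E, F }, S }

Check:
Start: ℰ ∪ {∅, S} = { ∅, { C, E, F }, { C, D, E, F }, { A, B, C, D, E }, S }.
Step 1. New:
  { F }  = complement { A, B, C, D, E }
  { A, B }  = complement { C, D, E, F }
  { A, B, D }  = complement { C, E, F }
  (now 8)
Step 2: +3 →
  { A, B, F }  = { F } ∪ { A, B }
  { A, B, D, F }  = { F } ∪ { A, B, D }
  { A, B, C, E, F }  = { A, B } ∪ { C, E, F }
  (now 11)
Step 3: +3 →
  { D }  = complement { A, B, C, E, F }
  { C, E }  = complement { A, B, D, F }
  { C, D, E }  = complement { A, B, F }
  (now 14)
Step 4. New:
  { D, F }  = { D } ∪ { F }
  { A, B, C, E }  = { A, B } ∪ { C, E }
  (now 16)
Step 5 adds nothing — fixpoint reached.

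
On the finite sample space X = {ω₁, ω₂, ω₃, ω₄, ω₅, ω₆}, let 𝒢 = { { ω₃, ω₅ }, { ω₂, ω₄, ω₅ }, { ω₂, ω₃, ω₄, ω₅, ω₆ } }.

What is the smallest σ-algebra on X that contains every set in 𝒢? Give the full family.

Initial family (5 sets): { {  }, { ω₃, ω₅ }, { ω₂, ω₄, ω₅ }, { ω₂, ω₃, ω₄, ω₅, ω₆ }, X }.
Iteration 1: 4 new —
  { ω₁ }  = complement { ω₂, ω₃, ω₄, ω₅, ω₆ }
  { ω₁, ω₃, ω₆ }  = complement { ω₂, ω₄, ω₅ }
  { ω₁, ω₂, ω₄, ω₆ }  = complement { ω₃, ω₅ }
  { ω₂, ω₃, ω₄, ω₅ }  = { ω₃, ω₅ } ∪ { ω₂, ω₄, ω₅ }
  — 9 sets.
Iteration 2. New:
  { ω₁, ω₆ }  = complement { ω₂, ω₃, ω₄, ω₅ }
  { ω₁, ω₃, ω₅ }  = { ω₃, ω₅ } ∪ { ω₁ }
  { ω₁, ω₂, ω₄, ω₅ }  = { ω₂, ω₄, ω₅ } ∪ { ω₁ }
  { ω₁, ω₃, ω₅, ω₆ }  = { ω₁, ω₃, ω₆ } ∪ { ω₃, ω₅ }
  { ω₁, ω₂, ω₃, ω₄, ω₅ }  = { ω₂, ω₃, ω₄, ω₅ } ∪ { ω₁ }
  { ω₁, ω₂, ω₃, ω₄, ω₆ }  = { ω₁, ω₂, ω₄, ω₆ } ∪ { ω₁, ω₃, ω₆ }
  { ω₁, ω₂, ω₄, ω₅, ω₆ }  = { ω₁, ω₂, ω₄, ω₆ } ∪ { ω₂, ω₄, ω₅ }
  — 16 sets.
Iteration 3. New:
  { ω₃ }  = complement { ω₁, ω₂, ω₄, ω₅, ω₆ }
  { ω₅ }  = complement { ω₁, ω₂, ω₃, ω₄, ω₆ }
  { ω₆ }  = complement { ω₁, ω₂, ω₃, ω₄, ω₅ }
  { ω₂, ω₄ }  = complement { ω₁, ω₃, ω₅, ω₆ }
  { ω₃, ω₆ }  = complement { ω₁, ω₂, ω₄, ω₅ }
  { ω₂, ω₄, ω₆ }  = complement { ω₁, ω₃, ω₅ }
  — 22 sets.
Iteration 4. New:
  { ω₁, ω₃ }  = { ω₃ } ∪ { ω₁ }
  { ω₁, ω₅ }  = { ω₅ } ∪ { ω₁ }
  { ω₅, ω₆ }  = { ω₆ } ∪ { ω₅ }
  { ω₁, ω₂, ω₄ }  = { ω₂, ω₄ } ∪ { ω₁ }
  { ω₁, ω₅, ω₆ }  = { ω₁, ω₆ } ∪ { ω₅ }
  { ω₂, ω₃, ω₄ }  = { ω₃ } ∪ { ω₂, ω₄ }
  { ω₃, ω₅, ω₆ }  = { ω₆ } ∪ { ω₃, ω₅ }
  { ω₂, ω₃, ω₄, ω₆ }  = { ω₂, ω₄, ω₆ } ∪ { ω₃ }
  { ω₂, ω₄, ω₅, ω₆ }  = { ω₂, ω₄, ω₆ } ∪ { ω₅ }
  — 31 sets.
Iteration 5 adds 1:
  { ω₁, ω₂, ω₃, ω₄ }  = complement { ω₅, ω₆ }
  — 32 sets.
Iteration 6: closed — nothing new.

|σ(𝒢)| = 32.  σ(𝒢) = { {  }, { ω₁ }, { ω₃ }, { ω₅ }, { ω₆ }, { ω₁, ω₃ }, { ω₁, ω₅ }, { ω₁, ω₆ }, { ω₂, ω₄ }, { ω₃, ω₅ }, { ω₃, ω₆ }, { ω₅, ω₆ }, { ω₁, ω₂, ω₄ }, { ω₁, ω₃, ω₅ }, { ω₁, ω₃, ω₆ }, { ω₁, ω₅, ω₆ }, { ω₂, ω₃, ω₄ }, { ω₂, ω₄, ω₅ }, { ω₂, ω₄, ω₆ }, { ω₃, ω₅, ω₆ }, { ω₁, ω₂, ω₃, ω₄ }, { ω₁, ω₂, ω₄, ω₅ }, { ω₁, ω₂, ω₄, ω₆ }, { ω₁, ω₃, ω₅, ω₆ }, { ω₂, ω₃, ω₄, ω₅ }, { ω₂, ω₃, ω₄, ω₆ }, { ω₂, ω₄, ω₅, ω₆ }, { ω₁, ω₂, ω₃, ω₄, ω₅ }, { ω₁, ω₂, ω₃, ω₄, ω₆ }, { ω₁, ω₂, ω₄, ω₅, ω₆ }, { ω₂, ω₃, ω₄, ω₅, ω₆ }, X }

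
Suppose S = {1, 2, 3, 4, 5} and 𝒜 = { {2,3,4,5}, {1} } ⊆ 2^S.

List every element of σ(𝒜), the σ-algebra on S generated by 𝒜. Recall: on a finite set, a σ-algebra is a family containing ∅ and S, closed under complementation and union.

σ(𝒜) (4 sets): { {}, {1}, {2,3,4,5}, S }

Working:
Begin from { {}, {1}, {2,3,4,5}, S } (that is, 𝒜 plus ∅ and S).
Pass 1 adds nothing — fixpoint reached.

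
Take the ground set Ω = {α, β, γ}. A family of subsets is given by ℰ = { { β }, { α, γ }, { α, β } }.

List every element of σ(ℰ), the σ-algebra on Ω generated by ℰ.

Answer: σ(ℰ) = { {}, { α }, { β }, { γ }, { α, β }, { α, γ }, { β, γ }, Ω }

Trace:
Take S₀ = ℰ ∪ {∅, Ω} = { {}, { β }, { α, β }, { α, γ }, Ω }.
Pass 1 (1 new):
  { γ }  = ᶜ of { α, β }
Pass 2. New:
  { β, γ }  = { γ } ∪ { β }
Pass 3: 1 new —
  { α }  = ᶜ of { β, γ }
Pass 4: closed — nothing new.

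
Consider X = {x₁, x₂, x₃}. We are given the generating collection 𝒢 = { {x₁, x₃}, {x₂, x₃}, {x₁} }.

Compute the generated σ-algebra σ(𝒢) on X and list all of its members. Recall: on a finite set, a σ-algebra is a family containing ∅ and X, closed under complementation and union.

Initial family (5 sets): { ∅, {x₁}, {x₁, x₃}, {x₂, x₃}, X }.
Pass 1: +1 →
  {x₂}  = complement {x₁, x₃}
  |family| = 6
Pass 2 adds 1:
  {x₁, x₂}  = {x₂} ∪ {x₁}
  |family| = 7
Pass 3 adds 1:
  {x₃}  = complement {x₁, x₂}
  |family| = 8
Pass 4: stable.

Hence σ(𝒢) has 8 members: { ∅, {x₁}, {x₂}, {x₃}, {x₁, x₂}, {x₁, x₃}, {x₂, x₃}, X }.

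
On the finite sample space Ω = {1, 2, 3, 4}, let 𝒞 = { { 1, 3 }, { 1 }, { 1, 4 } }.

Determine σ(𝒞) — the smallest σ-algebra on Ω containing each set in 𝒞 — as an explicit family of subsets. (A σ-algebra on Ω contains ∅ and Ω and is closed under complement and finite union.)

Initial family (5 sets): { {  }, { 1 }, { 1, 3 }, { 1, 4 }, Ω }.
Round 1 adds 4:
  { 2, 3 }  = { 1, 4 }ᶜ
  { 2, 4 }  = { 1, 3 }ᶜ
  { 1, 3, 4 }  = { 1, 4 } ∪ { 1, 3 }
  { 2, 3, 4 }  = { 1 }ᶜ
  (now 9)
Round 2: 3 new —
  { 2 }  = { 1, 3, 4 }ᶜ
  { 1, 2, 3 }  = { 2, 3 } ∪ { 1, 3 }
  { 1, 2, 4 }  = { 1, 4 } ∪ { 2, 4 }
  (now 12)
Round 3: 3 new —
  { 3 }  = { 1, 2, 4 }ᶜ
  { 4 }  = { 1, 2, 3 }ᶜ
  { 1, 2 }  = { 2 } ∪ { 1 }
  (now 15)
Round 4. New:
  { 3, 4 }  = { 1, 2 }ᶜ
  (now 16)
Round 5 adds nothing — fixpoint reached.

Hence σ(𝒞) has 16 members: { {  }, { 1 }, { 2 }, { 3 }, { 4 }, { 1, 2 }, { 1, 3 }, { 1, 4 }, { 2, 3 }, { 2, 4 }, { 3, 4 }, { 1, 2, 3 }, { 1, 2, 4 }, { 1, 3, 4 }, { 2, 3, 4 }, Ω }.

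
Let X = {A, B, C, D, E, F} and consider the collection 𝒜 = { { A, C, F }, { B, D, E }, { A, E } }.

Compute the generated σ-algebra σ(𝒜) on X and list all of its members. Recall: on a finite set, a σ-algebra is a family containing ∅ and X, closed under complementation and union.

σ(𝒜) = { ∅, { A }, { E }, { A, E }, { B, D }, { C, F }, { A, B, D }, { A, C, F }, { B, D, E }, { C, E, F }, { A, B, D, E }, { A, C, E, F }, { B, C, D, F }, { A, B, C, D, F }, { B, C, D, E, F }, X }

Check:
Take S₀ = 𝒜 ∪ {∅, X} = { ∅, { A, E }, { A, C, F }, { B, D, E }, X }.
Pass 1: 3 new —
  { A, B, D, E }  = { A, E } ∪ { B, D, E }
  { A, C, E, F }  = { A, C, F } ∪ { A, E }
  { B, C, D, F }  = X∖{ A, E }
  [8 total]
Pass 2. New:
  { B, D }  = X∖{ A, C, E, F }
  { C, F }  = X∖{ A, B, D, E }
  { A, B, C, D, F }  = { B, C, D, F } ∪ { A, C, F }
  { B, C, D, E, F }  = { B, D, E } ∪ { B, C, D, F }
  [12 total]
Pass 3 adds 2:
  { A }  = X∖{ B, C, D, E, F }
  { E }  = X∖{ A, B, C, D, F }
  [14 total]
Pass 4. New:
  { A, B, D }  = { B, D } ∪ { A }
  { C, E, F }  = { C, F } ∪ { E }
  [16 total]
Pass 5: no new sets; the family is a σ-algebra.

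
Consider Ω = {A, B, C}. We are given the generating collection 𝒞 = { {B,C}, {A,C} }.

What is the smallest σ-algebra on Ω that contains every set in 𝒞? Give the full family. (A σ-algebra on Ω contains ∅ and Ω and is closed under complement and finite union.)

Start: 𝒞 ∪ {∅, Ω} = { {}, {A,C}, {B,C}, Ω }.
Round 1 adds 2:
  {A}  = complement {B,C}
  {B}  = complement {A,C}
  |family| = 6
Round 2 adds 1:
  {A,B}  = {B} ∪ {A}
  |family| = 7
Round 3 adds 1:
  {C}  = complement {A,B}
  |family| = 8
Round 4 adds nothing — fixpoint reached.

Therefore σ(𝒞) = { {}, {A}, {B}, {C}, {A,B}, {A,C}, {B,C}, Ω } (|σ(𝒞)| = 8).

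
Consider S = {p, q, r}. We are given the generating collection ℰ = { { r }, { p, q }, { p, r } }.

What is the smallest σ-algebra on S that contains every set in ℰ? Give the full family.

σ(ℰ) (8 sets): { ∅, { p }, { q }, { r }, { p, q }, { p, r }, { q, r }, S }

Check:
Seed the family with ℰ together with ∅ and S: { ∅, { r }, { p, q }, { p, r }, S }.
Pass 1: 1 new —
  { q }  = complement { p, r }
Pass 2. New:
  { q, r }  = { r } ∪ { q }
Pass 3 (1 new):
  { p }  = complement { q, r }
Pass 4 adds nothing — fixpoint reached.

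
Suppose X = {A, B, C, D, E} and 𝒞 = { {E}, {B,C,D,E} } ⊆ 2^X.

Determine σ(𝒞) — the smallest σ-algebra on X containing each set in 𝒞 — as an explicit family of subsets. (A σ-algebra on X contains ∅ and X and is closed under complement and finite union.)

Take S₀ = 𝒞 ∪ {∅, X} = { {}, {E}, {B,C,D,E}, X }.
Round 1 adds 2:
  {A}  = ᶜ of {B,C,D,E}
  {A,B,C,D}  = ᶜ of {E}
  [6 total]
Round 2 adds 1:
  {A,E}  = {E} ∪ {A}
  [7 total]
Round 3 adds 1:
  {B,C,D}  = ᶜ of {A,E}
  [8 total]
After Round 4 the family is unchanged; done.

Therefore σ(𝒞) = { {}, {A}, {E}, {A,E}, {B,C,D}, {A,B,C,D}, {B,C,D,E}, X } (|σ(𝒞)| = 8).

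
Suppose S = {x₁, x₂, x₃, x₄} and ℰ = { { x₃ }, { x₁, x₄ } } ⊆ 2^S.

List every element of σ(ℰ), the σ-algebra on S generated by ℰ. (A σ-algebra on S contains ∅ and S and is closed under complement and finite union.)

Start: ℰ ∪ {∅, S} = { ∅, { x₃ }, { x₁, x₄ }, S }.
Step 1 adds 3:
  { x₂, x₃ }  = complement { x₁, x₄ }
  { x₁, x₂, x₄ }  = complement { x₃ }
  { x₁, x₃, x₄ }  = { x₃ } ∪ { x₁, x₄ }
  (now 7)
Step 2 adds 1:
  { x₂ }  = complement { x₁, x₃, x₄ }
  (now 8)
Step 3: closed — nothing new.

|σ(ℰ)| = 8.  σ(ℰ) = { ∅, { x₂ }, { x₃ }, { x₁, x₄ }, { x₂, x₃ }, { x₁, x₂, x₄ }, { x₁, x₃, x₄ }, S }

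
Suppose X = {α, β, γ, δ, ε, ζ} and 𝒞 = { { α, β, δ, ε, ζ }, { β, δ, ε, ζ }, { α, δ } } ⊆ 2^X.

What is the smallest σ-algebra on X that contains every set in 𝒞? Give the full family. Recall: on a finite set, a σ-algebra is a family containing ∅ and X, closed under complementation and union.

Seed the family with 𝒞 together with ∅ and X: { {}, { α, δ }, { β, δ, ε, ζ }, { α, β, δ, ε, ζ }, X }.
Step 1 (3 new):
  { γ }  = X∖{ α, β, δ, ε, ζ }
  { α, γ }  = X∖{ β, δ, ε, ζ }
  { β, γ, ε, ζ }  = X∖{ α, δ }
  — 8 sets.
Step 2. New:
  { α, γ, δ }  = { γ } ∪ { α, δ }
  { α, β, γ, ε, ζ }  = { α, γ } ∪ { β, γ, ε, ζ }
  { β, γ, δ, ε, ζ }  = { γ } ∪ { β, δ, ε, ζ }
  — 11 sets.
Step 3 (3 new):
  { α }  = X∖{ β, γ, δ, ε, ζ }
  { δ }  = X∖{ α, β, γ, ε, ζ }
  { β, ε, ζ }  = X∖{ α, γ, δ }
  — 14 sets.
Step 4: 2 new —
  { γ, δ }  = { γ } ∪ { δ }
  { α, β, ε, ζ }  = { α } ∪ { β, ε, ζ }
  — 16 sets.
Step 5: closed — nothing new.

Hence σ(𝒞) has 16 members: { {}, { α }, { γ }, { δ }, { α, γ }, { α, δ }, { γ, δ }, { α, γ, δ }, { β, ε, ζ }, { α, β, ε, ζ }, { β, γ, ε, ζ }, { β, δ, ε, ζ }, { α, β, γ, ε, ζ }, { α, β, δ, ε, ζ }, { β, γ, δ, ε, ζ }, X }.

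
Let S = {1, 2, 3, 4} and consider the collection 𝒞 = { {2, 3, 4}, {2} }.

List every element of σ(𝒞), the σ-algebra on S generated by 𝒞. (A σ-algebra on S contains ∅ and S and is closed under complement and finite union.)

Start: 𝒞 ∪ {∅, S} = { {}, {2}, {2, 3, 4}, S }.
Iteration 1: +2 →
  {1}  = S∖{2, 3, 4}
  {1, 3, 4}  = S∖{2}
  [6 total]
Iteration 2 (1 new):
  {1, 2}  = {2} ∪ {1}
  [7 total]
Iteration 3: 1 new —
  {3, 4}  = S∖{1, 2}
  [8 total]
Iteration 4: no new sets; the family is a σ-algebra.

|σ(𝒞)| = 8.  σ(𝒞) = { {}, {1}, {2}, {1, 2}, {3, 4}, {1, 3, 4}, {2, 3, 4}, S }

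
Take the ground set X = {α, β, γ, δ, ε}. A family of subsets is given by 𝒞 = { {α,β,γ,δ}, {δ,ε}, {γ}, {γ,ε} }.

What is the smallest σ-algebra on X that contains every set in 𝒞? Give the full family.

Answer: σ(𝒞) = { {}, {γ}, {δ}, {ε}, {α,β}, {γ,δ}, {γ,ε}, {δ,ε}, {α,β,γ}, {α,β,δ}, {α,β,ε}, {γ,δ,ε}, {α,β,γ,δ}, {α,β,γ,ε}, {α,β,δ,ε}, X }

Trace:
Start: 𝒞 ∪ {∅, X} = { {}, {γ}, {γ,ε}, {δ,ε}, {α,β,γ,δ}, X }.
Pass 1. New:
  {ε}  = ᶜ of {α,β,γ,δ}
  {α,β,γ}  = ᶜ of {δ,ε}
  {α,β,δ}  = ᶜ of {γ,ε}
  {γ,δ,ε}  = {δ,ε} ∪ {γ}
  {α,β,δ,ε}  = ᶜ of {γ}
  — 11 sets.
Pass 2 adds 2:
  {α,β}  = ᶜ of {γ,δ,ε}
  {α,β,γ,ε}  = {α,β,γ} ∪ {ε}
  — 13 sets.
Pass 3 (2 new):
  {δ}  = ᶜ of {α,β,γ,ε}
  {α,β,ε}  = {α,β} ∪ {ε}
  — 15 sets.
Pass 4 adds 1:
  {γ,δ}  = ᶜ of {α,β,ε}
  — 16 sets.
Pass 5: stable.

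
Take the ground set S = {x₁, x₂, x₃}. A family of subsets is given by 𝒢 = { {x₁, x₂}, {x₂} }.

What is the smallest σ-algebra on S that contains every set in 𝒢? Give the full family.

Seed the family with 𝒢 together with ∅ and S: { ∅, {x₂}, {x₁, x₂}, S }.
Pass 1 (2 new):
  {x₃}  = S∖{x₁, x₂}
  {x₁, x₃}  = S∖{x₂}
  — 6 sets.
Pass 2: 1 new —
  {x₂, x₃}  = {x₃} ∪ {x₂}
  — 7 sets.
Pass 3 adds 1:
  {x₁}  = S∖{x₂, x₃}
  — 8 sets.
Pass 4: already closed under ᶜ and ∪.

Therefore σ(𝒢) = { ∅, {x₁}, {x₂}, {x₃}, {x₁, x₂}, {x₁, x₃}, {x₂, x₃}, S } (|σ(𝒢)| = 8).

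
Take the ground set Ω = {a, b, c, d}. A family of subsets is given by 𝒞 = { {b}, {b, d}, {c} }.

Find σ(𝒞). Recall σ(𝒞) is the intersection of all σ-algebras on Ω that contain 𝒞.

Take S₀ = 𝒞 ∪ {∅, Ω} = { {}, {b}, {c}, {b, d}, Ω }.
Step 1: 5 new —
  {a, c}  = complement {b, d}
  {b, c}  = {c} ∪ {b}
  {a, b, d}  = complement {c}
  {a, c, d}  = complement {b}
  {b, c, d}  = {c} ∪ {b, d}
  [10 total]
Step 2 adds 3:
  {a}  = complement {b, c, d}
  {a, d}  = complement {b, c}
  {a, b, c}  = {b} ∪ {a, c}
  [13 total]
Step 3: 2 new —
  {d}  = complement {a, b, c}
  {a, b}  = {b} ∪ {a}
  [15 total]
Step 4 adds 1:
  {c, d}  = complement {a, b}
  [16 total]
After Step 5 the family is unchanged; done.

|σ(𝒞)| = 16.  σ(𝒞) = { {}, {a}, {b}, {c}, {d}, {a, b}, {a, c}, {a, d}, {b, c}, {b, d}, {c, d}, {a, b, c}, {a, b, d}, {a, c, d}, {b, c, d}, Ω }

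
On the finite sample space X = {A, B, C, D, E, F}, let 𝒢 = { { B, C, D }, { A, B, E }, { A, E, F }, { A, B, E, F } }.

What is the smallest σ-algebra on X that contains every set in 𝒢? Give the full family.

σ(𝒢) (16 sets): { {}, { B }, { F }, { A, E }, { B, F }, { C, D }, { A, B, E }, { A, E, F }, { B, C, D }, { C, D, F }, { A, B, E, F }, { A, C, D, E }, { B, C, D, F }, { A, B, C, D, E }, { A, C, D, E, F }, X }

Check:
Take S₀ = 𝒢 ∪ {∅, X} = { {}, { A, B, E }, { A, E, F }, { B, C, D }, { A, B, E, F }, X }.
Round 1 (3 new):
  { C, D }  = ᶜ of { A, B, E, F }
  { C, D, F }  = ᶜ of { A, B, E }
  { A, B, C, D, E }  = { A, B, E } ∪ { B, C, D }
  (now 9)
Round 2 adds 3:
  { F }  = ᶜ of { A, B, C, D, E }
  { B, C, D, F }  = { B, C, D } ∪ { C, D, F }
  { A, C, D, E, F }  = { C, D } ∪ { A, E, F }
  (now 12)
Round 3. New:
  { B }  = ᶜ of { A, C, D, E, F }
  { A, E }  = ᶜ of { B, C, D, F }
  (now 14)
Round 4 adds 2:
  { B, F }  = { F } ∪ { B }
  { A, C, D, E }  = { C, D } ∪ { A, E }
  (now 16)
Round 5: already closed under ᶜ and ∪.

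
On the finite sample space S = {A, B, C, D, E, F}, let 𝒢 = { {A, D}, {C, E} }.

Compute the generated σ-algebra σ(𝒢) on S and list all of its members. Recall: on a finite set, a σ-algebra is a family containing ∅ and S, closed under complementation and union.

Take S₀ = 𝒢 ∪ {∅, S} = { {}, {A, D}, {C, E}, S }.
Iteration 1. New:
  {A, B, D, F}  = complement {C, E}
  {A, C, D, E}  = {C, E} ∪ {A, D}
  {B, C, E, F}  = complement {A, D}
  |family| = 7
Iteration 2 adds 1:
  {B, F}  = complement {A, C, D, E}
  |family| = 8
Iteration 3: closed — nothing new.

Hence σ(𝒢) has 8 members: { {}, {A, D}, {B, F}, {C, E}, {A, B, D, F}, {A, C, D, E}, {B, C, E, F}, S }.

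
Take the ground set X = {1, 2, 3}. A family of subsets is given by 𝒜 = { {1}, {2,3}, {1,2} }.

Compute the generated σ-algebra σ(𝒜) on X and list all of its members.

Seed the family with 𝒜 together with ∅ and X: { ∅, {1}, {1,2}, {2,3}, X }.
Round 1. New:
  {3}  = ᶜ of {1,2}
Round 2: +1 →
  {1,3}  = {3} ∪ {1}
Round 3. New:
  {2}  = ᶜ of {1,3}
Round 4: already closed under ᶜ and ∪.

σ(𝒜) = { ∅, {1}, {2}, {3}, {1,2}, {1,3}, {2,3}, X }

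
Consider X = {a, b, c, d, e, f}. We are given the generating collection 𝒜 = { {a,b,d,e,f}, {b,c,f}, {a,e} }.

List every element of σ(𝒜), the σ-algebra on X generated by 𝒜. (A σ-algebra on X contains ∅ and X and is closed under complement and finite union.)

Begin from { ∅, {a,e}, {b,c,f}, {a,b,d,e,f}, X } (that is, 𝒜 plus ∅ and X).
Iteration 1. New:
  {c}  = X∖{a,b,d,e,f}
  {a,d,e}  = X∖{b,c,f}
  {b,c,d,f}  = X∖{a,e}
  {a,b,c,e,f}  = {a,e} ∪ {b,c,f}
  (now 9)
Iteration 2 (3 new):
  {d}  = X∖{a,b,c,e,f}
  {a,c,e}  = {c} ∪ {a,e}
  {a,c,d,e}  = {a,d,e} ∪ {c}
  (now 12)
Iteration 3 (3 new):
  {b,f}  = X∖{a,c,d,e}
  {c,d}  = {c} ∪ {d}
  {b,d,f}  = X∖{a,c,e}
  (now 15)
Iteration 4 adds 1:
  {a,b,e,f}  = X∖{c,d}
  (now 16)
Iteration 5 adds nothing — fixpoint reached.

Therefore σ(𝒜) = { ∅, {c}, {d}, {a,e}, {b,f}, {c,d}, {a,c,e}, {a,d,e}, {b,c,f}, {b,d,f}, {a,b,e,f}, {a,c,d,e}, {b,c,d,f}, {a,b,c,e,f}, {a,b,d,e,f}, X } (|σ(𝒜)| = 16).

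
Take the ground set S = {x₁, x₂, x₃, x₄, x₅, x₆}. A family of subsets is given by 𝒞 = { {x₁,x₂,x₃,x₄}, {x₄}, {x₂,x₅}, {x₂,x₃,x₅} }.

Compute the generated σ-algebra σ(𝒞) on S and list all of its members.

Take S₀ = 𝒞 ∪ {∅, S} = { {}, {x₄}, {x₂,x₅}, {x₂,x₃,x₅}, {x₁,x₂,x₃,x₄}, S }.
Iteration 1: +7 →
  {x₅,x₆}  = {x₁,x₂,x₃,x₄}ᶜ
  {x₁,x₄,x₆}  = {x₂,x₃,x₅}ᶜ
  {x₂,x₄,x₅}  = {x₂,x₅} ∪ {x₄}
  {x₁,x₃,x₄,x₆}  = {x₂,x₅}ᶜ
  {x₂,x₃,x₄,x₅}  = {x₂,x₃,x₅} ∪ {x₄}
  {x₁,x₂,x₃,x₄,x₅}  = {x₂,x₅} ∪ {x₁,x₂,x₃,x₄}
  {x₁,x₂,x₃,x₅,x₆}  = {x₄}ᶜ
Iteration 2 (12 new):
  {x₆}  = {x₁,x₂,x₃,x₄,x₅}ᶜ
  {x₁,x₆}  = {x₂,x₃,x₄,x₅}ᶜ
  {x₁,x₃,x₆}  = {x₂,x₄,x₅}ᶜ
  {x₂,x₅,x₆}  = {x₂,x₅} ∪ {x₅,x₆}
  {x₄,x₅,x₆}  = {x₅,x₆} ∪ {x₄}
  {x₁,x₄,x₅,x₆}  = {x₅,x₆} ∪ {x₁,x₄,x₆}
  {x₂,x₃,x₅,x₆}  = {x₅,x₆} ∪ {x₂,x₃,x₅}
  {x₂,x₄,x₅,x₆}  = {x₅,x₆} ∪ {x₂,x₄,x₅}
  {x₁,x₂,x₃,x₄,x₆}  = {x₁,x₄,x₆} ∪ {x₁,x₂,x₃,x₄}
  {x₁,x₂,x₄,x₅,x₆}  = {x₂,x₅} ∪ {x₁,x₄,x₆}
  {x₁,x₃,x₄,x₅,x₆}  = {x₅,x₆} ∪ {x₁,x₃,x₄,x₆}
  {x₂,x₃,x₄,x₅,x₆}  = {x₅,x₆} ∪ {x₂,x₃,x₄,x₅}
Iteration 3. New:
  {x₁}  = {x₂,x₃,x₄,x₅,x₆}ᶜ
  {x₂}  = {x₁,x₃,x₄,x₅,x₆}ᶜ
  {x₃}  = {x₁,x₂,x₄,x₅,x₆}ᶜ
  {x₅}  = {x₁,x₂,x₃,x₄,x₆}ᶜ
  {x₁,x₃}  = {x₂,x₄,x₅,x₆}ᶜ
  {x₁,x₄}  = {x₂,x₃,x₅,x₆}ᶜ
  {x₂,x₃}  = {x₁,x₄,x₅,x₆}ᶜ
  {x₄,x₆}  = {x₆} ∪ {x₄}
  {x₁,x₂,x₃}  = {x₄,x₅,x₆}ᶜ
  {x₁,x₃,x₄}  = {x₂,x₅,x₆}ᶜ
  {x₁,x₅,x₆}  = {x₅,x₆} ∪ {x₁,x₆}
  {x₁,x₂,x₅,x₆}  = {x₂,x₅} ∪ {x₁,x₆}
  {x₁,x₃,x₅,x₆}  = {x₅,x₆} ∪ {x₁,x₃,x₆}
Iteration 4. New:
  {x₁,x₂}  = {x₂} ∪ {x₁}
  {x₁,x₅}  = {x₁} ∪ {x₅}
  {x₂,x₄}  = {x₁,x₃,x₅,x₆}ᶜ
  {x₂,x₆}  = {x₂} ∪ {x₆}
  {x₃,x₄}  = {x₁,x₂,x₅,x₆}ᶜ
  {x₃,x₅}  = {x₃} ∪ {x₅}
  {x₃,x₆}  = {x₃} ∪ {x₆}
  {x₄,x₅}  = {x₄} ∪ {x₅}
  {x₁,x₂,x₄}  = {x₂} ∪ {x₁,x₄}
  {x₁,x₂,x₅}  = {x₁} ∪ {x₂,x₅}
  {x₁,x₂,x₆}  = {x₁,x₆} ∪ {x₂}
  {x₁,x₃,x₅}  = {x₁,x₃} ∪ {x₅}
  {x₁,x₄,x₅}  = {x₁,x₄} ∪ {x₅}
  {x₂,x₃,x₄}  = {x₁,x₅,x₆}ᶜ
  {x₂,x₃,x₆}  = {x₂,x₃} ∪ {x₆}
  {x₂,x₄,x₆}  = {x₂} ∪ {x₄,x₆}
  {x₃,x₄,x₆}  = {x₃} ∪ {x₄,x₆}
  {x₃,x₅,x₆}  = {x₃} ∪ {x₅,x₆}
  {x₁,x₂,x₃,x₅}  = {x₄,x₆}ᶜ
  {x₁,x₂,x₃,x₆}  = {x₁,x₃,x₆} ∪ {x₂}
  {x₁,x₂,x₄,x₅}  = {x₂,x₄,x₅} ∪ {x₁}
  {x₁,x₂,x₄,x₆}  = {x₂} ∪ {x₁,x₄,x₆}
  {x₁,x₃,x₄,x₅}  = {x₁,x₃,x₄} ∪ {x₅}
  {x₂,x₃,x₄,x₆}  = {x₂,x₃} ∪ {x₄,x₆}
  {x₃,x₄,x₅,x₆}  = {x₄,x₅,x₆} ∪ {x₃}
Iteration 5 (1 new):
  {x₃,x₄,x₅}  = {x₁,x₂,x₆}ᶜ
After Iteration 6 the family is unchanged; done.

Therefore σ(𝒞) = { {}, {x₁}, {x₂}, {x₃}, {x₄}, {x₅}, {x₆}, {x₁,x₂}, {x₁,x₃}, {x₁,x₄}, {x₁,x₅}, {x₁,x₆}, {x₂,x₃}, {x₂,x₄}, {x₂,x₅}, {x₂,x₆}, {x₃,x₄}, {x₃,x₅}, {x₃,x₆}, {x₄,x₅}, {x₄,x₆}, {x₅,x₆}, {x₁,x₂,x₃}, {x₁,x₂,x₄}, {x₁,x₂,x₅}, {x₁,x₂,x₆}, {x₁,x₃,x₄}, {x₁,x₃,x₅}, {x₁,x₃,x₆}, {x₁,x₄,x₅}, {x₁,x₄,x₆}, {x₁,x₅,x₆}, {x₂,x₃,x₄}, {x₂,x₃,x₅}, {x₂,x₃,x₆}, {x₂,x₄,x₅}, {x₂,x₄,x₆}, {x₂,x₅,x₆}, {x₃,x₄,x₅}, {x₃,x₄,x₆}, {x₃,x₅,x₆}, {x₄,x₅,x₆}, {x₁,x₂,x₃,x₄}, {x₁,x₂,x₃,x₅}, {x₁,x₂,x₃,x₆}, {x₁,x₂,x₄,x₅}, {x₁,x₂,x₄,x₆}, {x₁,x₂,x₅,x₆}, {x₁,x₃,x₄,x₅}, {x₁,x₃,x₄,x₆}, {x₁,x₃,x₅,x₆}, {x₁,x₄,x₅,x₆}, {x₂,x₃,x₄,x₅}, {x₂,x₃,x₄,x₆}, {x₂,x₃,x₅,x₆}, {x₂,x₄,x₅,x₆}, {x₃,x₄,x₅,x₆}, {x₁,x₂,x₃,x₄,x₅}, {x₁,x₂,x₃,x₄,x₆}, {x₁,x₂,x₃,x₅,x₆}, {x₁,x₂,x₄,x₅,x₆}, {x₁,x₃,x₄,x₅,x₆}, {x₂,x₃,x₄,x₅,x₆}, S } (|σ(𝒞)| = 64).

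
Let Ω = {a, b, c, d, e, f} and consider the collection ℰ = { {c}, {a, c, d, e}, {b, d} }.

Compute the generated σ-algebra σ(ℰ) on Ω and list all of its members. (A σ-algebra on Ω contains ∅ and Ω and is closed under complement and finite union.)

Seed the family with ℰ together with ∅ and Ω: { {}, {c}, {b, d}, {a, c, d, e}, Ω }.
Iteration 1: +5 →
  {b, f}  = ᶜ of {a, c, d, e}
  {b, c, d}  = {c} ∪ {b, d}
  {a, c, e, f}  = ᶜ of {b, d}
  {a, b, c, d, e}  = {a, c, d, e} ∪ {b, d}
  {a, b, d, e, f}  = ᶜ of {c}
  — 10 sets.
Iteration 2: 7 new —
  {f}  = ᶜ of {a, b, c, d, e}
  {a, e, f}  = ᶜ of {b, c, d}
  {b, c, f}  = {b, f} ∪ {c}
  {b, d, f}  = {b, f} ∪ {b, d}
  {b, c, d, f}  = {b, c, d} ∪ {b, f}
  {a, b, c, e, f}  = {a, c, e, f} ∪ {b, f}
  {a, c, d, e, f}  = {a, c, e, f} ∪ {a, c, d, e}
  — 17 sets.
Iteration 3: 7 new —
  {b}  = ᶜ of {a, c, d, e, f}
  {d}  = ᶜ of {a, b, c, e, f}
  {a, e}  = ᶜ of {b, c, d, f}
  {c, f}  = {c} ∪ {f}
  {a, c, e}  = ᶜ of {b, d, f}
  {a, d, e}  = ᶜ of {b, c, f}
  {a, b, e, f}  = {a, e, f} ∪ {b, f}
  — 24 sets.
Iteration 4. New:
  {b, c}  = {b} ∪ {c}
  {c, d}  = ᶜ of {a, b, e, f}
  {d, f}  = {f} ∪ {d}
  {a, b, e}  = {b} ∪ {a, e}
  {c, d, f}  = {c, f} ∪ {d}
  {a, b, c, e}  = {a, c, e} ∪ {b}
  {a, b, d, e}  = ᶜ of {c, f}
  {a, d, e, f}  = {a, d, e} ∪ {f}
  — 32 sets.
Iteration 5: no new sets; the family is a σ-algebra.

Therefore σ(ℰ) = { {}, {b}, {c}, {d}, {f}, {a, e}, {b, c}, {b, d}, {b, f}, {c, d}, {c, f}, {d, f}, {a, b, e}, {a, c, e}, {a, d, e}, {a, e, f}, {b, c, d}, {b, c, f}, {b, d, f}, {c, d, f}, {a, b, c, e}, {a, b, d, e}, {a, b, e, f}, {a, c, d, e}, {a, c, e, f}, {a, d, e, f}, {b, c, d, f}, {a, b, c, d, e}, {a, b, c, e, f}, {a, b, d, e, f}, {a, c, d, e, f}, Ω } (|σ(ℰ)| = 32).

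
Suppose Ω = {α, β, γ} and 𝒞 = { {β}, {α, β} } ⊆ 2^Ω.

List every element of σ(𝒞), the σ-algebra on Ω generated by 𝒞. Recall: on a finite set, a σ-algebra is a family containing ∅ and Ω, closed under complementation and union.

σ(𝒞) (8 sets): { {}, {α}, {β}, {γ}, {α, β}, {α, γ}, {β, γ}, Ω }

Trace:
Initial family (4 sets): { {}, {β}, {α, β}, Ω }.
Pass 1: 2 new —
  {γ}  = Ω∖{α, β}
  {α, γ}  = Ω∖{β}
Pass 2: +1 →
  {β, γ}  = {γ} ∪ {β}
Pass 3: +1 →
  {α}  = Ω∖{β, γ}
After Pass 4 the family is unchanged; done.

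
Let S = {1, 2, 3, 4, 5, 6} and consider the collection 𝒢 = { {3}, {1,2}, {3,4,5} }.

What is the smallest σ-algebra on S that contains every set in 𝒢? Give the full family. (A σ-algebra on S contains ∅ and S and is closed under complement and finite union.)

|σ(𝒢)| = 16.  σ(𝒢) = { {}, {3}, {6}, {1,2}, {3,6}, {4,5}, {1,2,3}, {1,2,6}, {3,4,5}, {4,5,6}, {1,2,3,6}, {1,2,4,5}, {3,4,5,6}, {1,2,3,4,5}, {1,2,4,5,6}, S }

Trace:
Seed the family with 𝒢 together with ∅ and S: { {}, {3}, {1,2}, {3,4,5}, S }.
Iteration 1 (5 new):
  {1,2,3}  = {3} ∪ {1,2}
  {1,2,6}  = ᶜ of {3,4,5}
  {3,4,5,6}  = ᶜ of {1,2}
  {1,2,3,4,5}  = {3,4,5} ∪ {1,2}
  {1,2,4,5,6}  = ᶜ of {3}
  — 10 sets.
Iteration 2: +3 →
  {6}  = ᶜ of {1,2,3,4,5}
  {4,5,6}  = ᶜ of {1,2,3}
  {1,2,3,6}  = {1,2,3} ∪ {1,2,6}
  — 13 sets.
Iteration 3: 2 new —
  {3,6}  = {3} ∪ {6}
  {4,5}  = ᶜ of {1,2,3,6}
  — 15 sets.
Iteration 4 (1 new):
  {1,2,4,5}  = ᶜ of {3,6}
  — 16 sets.
Iteration 5: already closed under ᶜ and ∪.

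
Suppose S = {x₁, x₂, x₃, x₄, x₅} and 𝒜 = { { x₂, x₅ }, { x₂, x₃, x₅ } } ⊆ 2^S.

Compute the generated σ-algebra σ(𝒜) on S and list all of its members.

Start: 𝒜 ∪ {∅, S} = { ∅, { x₂, x₅ }, { x₂, x₃, x₅ }, S }.
Step 1 adds 2:
  { x₁, x₄ }  = ᶜ of { x₂, x₃, x₅ }
  { x₁, x₃, x₄ }  = ᶜ of { x₂, x₅ }
  [6 total]
Step 2: 1 new —
  { x₁, x₂, x₄, x₅ }  = { x₂, x₅ } ∪ { x₁, x₄ }
  [7 total]
Step 3 (1 new):
  { x₃ }  = ᶜ of { x₁, x₂, x₄, x₅ }
  [8 total]
Step 4: no new sets; the family is a σ-algebra.

Therefore σ(𝒜) = { ∅, { x₃ }, { x₁, x₄ }, { x₂, x₅ }, { x₁, x₃, x₄ }, { x₂, x₃, x₅ }, { x₁, x₂, x₄, x₅ }, S } (|σ(𝒜)| = 8).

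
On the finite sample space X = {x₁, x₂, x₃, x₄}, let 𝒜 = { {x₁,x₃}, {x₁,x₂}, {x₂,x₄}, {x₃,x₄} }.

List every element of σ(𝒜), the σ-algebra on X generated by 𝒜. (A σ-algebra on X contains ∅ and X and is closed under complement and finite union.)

|σ(𝒜)| = 16.  σ(𝒜) = { ∅, {x₁}, {x₂}, {x₃}, {x₄}, {x₁,x₂}, {x₁,x₃}, {x₁,x₄}, {x₂,x₃}, {x₂,x₄}, {x₃,x₄}, {x₁,x₂,x₃}, {x₁,x₂,x₄}, {x₁,x₃,x₄}, {x₂,x₃,x₄}, X }

Derivation:
Begin from { ∅, {x₁,x₂}, {x₁,x₃}, {x₂,x₄}, {x₃,x₄}, X } (that is, 𝒜 plus ∅ and X).
Pass 1: +4 →
  {x₁,x₂,x₃}  = {x₁,x₂} ∪ {x₁,x₃}
  {x₁,x₂,x₄}  = {x₁,x₂} ∪ {x₂,x₄}
  {x₁,x₃,x₄}  = {x₃,x₄} ∪ {x₁,x₃}
  {x₂,x₃,x₄}  = {x₃,x₄} ∪ {x₂,x₄}
  |family| = 10
Pass 2. New:
  {x₁}  = complement {x₂,x₃,x₄}
  {x₂}  = complement {x₁,x₃,x₄}
  {x₃}  = complement {x₁,x₂,x₄}
  {x₄}  = complement {x₁,x₂,x₃}
  |family| = 14
Pass 3 adds 2:
  {x₁,x₄}  = {x₄} ∪ {x₁}
  {x₂,x₃}  = {x₃} ∪ {x₂}
  |family| = 16
Pass 4: no new sets; the family is a σ-algebra.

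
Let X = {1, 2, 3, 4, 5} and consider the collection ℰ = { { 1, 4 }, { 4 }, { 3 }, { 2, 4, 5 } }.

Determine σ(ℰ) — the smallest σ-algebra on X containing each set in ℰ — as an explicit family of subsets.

Seed the family with ℰ together with ∅ and X: { {}, { 3 }, { 4 }, { 1, 4 }, { 2, 4, 5 }, X }.
Pass 1 adds 7:
  { 1, 3 }  = { 2, 4, 5 }ᶜ
  { 3, 4 }  = { 3 } ∪ { 4 }
  { 1, 3, 4 }  = { 3 } ∪ { 1, 4 }
  { 2, 3, 5 }  = { 1, 4 }ᶜ
  { 1, 2, 3, 5 }  = { 4 }ᶜ
  { 1, 2, 4, 5 }  = { 3 }ᶜ
  { 2, 3, 4, 5 }  = { 3 } ∪ { 2, 4, 5 }
  |family| = 13
Pass 2 adds 3:
  { 1 }  = { 2, 3, 4, 5 }ᶜ
  { 2, 5 }  = { 1, 3, 4 }ᶜ
  { 1, 2, 5 }  = { 3, 4 }ᶜ
  |family| = 16
Pass 3: stable.

σ(ℰ) = { {}, { 1 }, { 3 }, { 4 }, { 1, 3 }, { 1, 4 }, { 2, 5 }, { 3, 4 }, { 1, 2, 5 }, { 1, 3, 4 }, { 2, 3, 5 }, { 2, 4, 5 }, { 1, 2, 3, 5 }, { 1, 2, 4, 5 }, { 2, 3, 4, 5 }, X }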